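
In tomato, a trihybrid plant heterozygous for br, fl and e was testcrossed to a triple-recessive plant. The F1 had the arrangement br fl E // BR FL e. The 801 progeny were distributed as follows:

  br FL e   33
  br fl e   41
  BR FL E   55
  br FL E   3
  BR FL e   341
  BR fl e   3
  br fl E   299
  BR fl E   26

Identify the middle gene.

fl

The two rarest classes, br FL E and BR fl e, are the double crossovers. Comparing them with the parentals, only the fl allele has switched, so fl is the middle locus and the order is e – fl – br.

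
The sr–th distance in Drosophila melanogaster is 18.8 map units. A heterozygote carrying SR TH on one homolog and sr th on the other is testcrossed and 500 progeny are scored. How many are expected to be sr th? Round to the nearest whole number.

203

A map distance of 18.8 map units corresponds to a recombination frequency of 0.188.
The F1 is SR TH / sr th, so sr th is a parental gamete class with expected frequency (1 − r)/2 = 0.812/2 = 0.4060.
Expected number = 0.4060 × 500 = 203.00 ≈ 203.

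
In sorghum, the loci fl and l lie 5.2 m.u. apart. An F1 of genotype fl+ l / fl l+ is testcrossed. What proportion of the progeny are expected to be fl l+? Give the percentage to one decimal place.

47.4%

A map distance of 5.2 m.u. corresponds to a recombination frequency of 0.052.
The F1 is fl+ l / fl l+, so fl l+ is a parental gamete class with expected frequency (1 − r)/2 = 0.948/2 = 0.4740.
That is 0.4740 = 47.4% of the progeny.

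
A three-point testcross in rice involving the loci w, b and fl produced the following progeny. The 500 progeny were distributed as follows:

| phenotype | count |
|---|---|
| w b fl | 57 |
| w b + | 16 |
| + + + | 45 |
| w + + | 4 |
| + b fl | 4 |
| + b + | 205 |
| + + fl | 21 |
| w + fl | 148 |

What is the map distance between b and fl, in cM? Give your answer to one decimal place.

The two most frequent reciprocal classes, w + fl and + b +, are the parental types, so the F1 was w + fl / + b +.
The two rarest classes, w + + and + b fl, are the double crossovers. Comparing them with the parentals, only the fl allele has switched, so fl is the middle locus and the order is b – fl – w.
Crossovers in the b–fl interval produce the single-crossover classes w b fl and + + + (57 + 45 = 102) plus the double crossovers (8).
RF(b–fl) = (102 + 8) / 500 = 110/500 = 0.2200 → 22.0 cM.

22.0 cM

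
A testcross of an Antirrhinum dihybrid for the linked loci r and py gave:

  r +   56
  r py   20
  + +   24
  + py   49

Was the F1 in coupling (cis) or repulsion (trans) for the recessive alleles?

The two most frequent classes are + py (49) and r + (56); these are the parental (non-recombinant) types.
So the F1 carried + py on one chromosome and r + on the other — the recessive alleles are on opposite chromosomes (trans / repulsion).

trans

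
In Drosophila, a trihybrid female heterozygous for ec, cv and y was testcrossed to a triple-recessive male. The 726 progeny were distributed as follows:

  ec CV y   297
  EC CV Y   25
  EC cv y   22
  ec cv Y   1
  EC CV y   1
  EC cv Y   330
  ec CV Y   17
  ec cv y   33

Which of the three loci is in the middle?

The two most frequent reciprocal classes, EC cv Y and ec CV y, are the parental types, so the F1 was EC cv Y / ec CV y.
The two rarest classes, ec cv Y and EC CV y, are the double crossovers. Comparing them with the parentals, only the ec allele has switched, so ec is the middle locus and the order is cv – ec – y.

ec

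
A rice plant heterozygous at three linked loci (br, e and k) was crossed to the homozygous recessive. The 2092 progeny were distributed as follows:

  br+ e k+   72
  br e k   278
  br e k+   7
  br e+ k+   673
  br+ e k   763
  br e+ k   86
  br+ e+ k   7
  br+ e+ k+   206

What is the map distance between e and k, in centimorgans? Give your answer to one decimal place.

The two most frequent reciprocal classes, br+ e k and br e+ k+, are the parental types, so the F1 was br+ e k / br e+ k+.
The two rarest classes, br+ e+ k and br e k+, are the double crossovers. Comparing them with the parentals, only the e allele has switched, so e is the middle locus and the order is br – e – k.
Crossovers in the e–k interval produce the single-crossover classes br+ e k+ and br e+ k (72 + 86 = 158) plus the double crossovers (14).
RF(e–k) = (158 + 14) / 2092 = 172/2092 = 0.0822 → 8.2 centimorgans.

8.2 centimorgans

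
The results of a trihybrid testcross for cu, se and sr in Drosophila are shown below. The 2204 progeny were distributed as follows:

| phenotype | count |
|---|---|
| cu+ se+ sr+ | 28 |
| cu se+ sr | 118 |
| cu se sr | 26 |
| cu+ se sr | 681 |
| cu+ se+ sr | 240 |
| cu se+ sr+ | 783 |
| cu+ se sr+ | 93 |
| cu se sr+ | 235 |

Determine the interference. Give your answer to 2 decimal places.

The two most frequent reciprocal classes, cu+ se sr and cu se+ sr+, are the parental types, so the F1 was cu+ se sr / cu se+ sr+.
The two rarest classes, cu se sr and cu+ se+ sr+, are the double crossovers. Comparing them with the parentals, only the cu allele has switched, so cu is the middle locus and the order is se – cu – sr.
se–cu: (475 + 54)/2204 = 0.2400; cu–sr: (211 + 54)/2204 = 0.1202.
Expected DCO frequency = 0.2400 × 0.1202 ≈ 0.02885; observed = 54/2204 ≈ 0.02450.
Coefficient of coincidence = 0.02450/0.02885 ≈ 0.85; interference = 1 − 0.85 = 0.15.

0.15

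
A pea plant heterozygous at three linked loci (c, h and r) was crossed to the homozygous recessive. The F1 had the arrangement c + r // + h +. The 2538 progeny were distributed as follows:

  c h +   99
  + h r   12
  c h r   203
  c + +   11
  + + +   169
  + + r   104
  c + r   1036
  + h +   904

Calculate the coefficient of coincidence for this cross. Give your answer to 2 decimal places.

0.65

The two rarest classes, c + + and + h r, are the double crossovers. Comparing them with the parentals, only the r allele has switched, so r is the middle locus and the order is h – r – c.
h–r: (372 + 23)/2538 = 0.1556; r–c: (203 + 23)/2538 = 0.0890.
Expected DCO frequency = 0.1556 × 0.0890 ≈ 0.01385; observed = 23/2538 ≈ 0.00906.
Coefficient of coincidence = 0.00906/0.01385 ≈ 0.65.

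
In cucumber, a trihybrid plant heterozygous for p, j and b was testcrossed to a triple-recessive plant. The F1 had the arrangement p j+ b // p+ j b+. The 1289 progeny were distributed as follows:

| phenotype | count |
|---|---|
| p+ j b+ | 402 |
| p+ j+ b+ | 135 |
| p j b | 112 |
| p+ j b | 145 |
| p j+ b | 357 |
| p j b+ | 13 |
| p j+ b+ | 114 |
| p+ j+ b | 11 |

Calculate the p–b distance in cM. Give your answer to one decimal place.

The two rarest classes, p+ j+ b and p j b+, are the double crossovers. Comparing them with the parentals, only the p allele has switched, so p is the middle locus and the order is b – p – j.
Crossovers in the b–p interval produce the single-crossover classes p j+ b+ and p+ j b (114 + 145 = 259) plus the double crossovers (24).
RF(b–p) = (259 + 24) / 1289 = 283/1289 = 0.2196 → 22.0 cM.

22.0 cM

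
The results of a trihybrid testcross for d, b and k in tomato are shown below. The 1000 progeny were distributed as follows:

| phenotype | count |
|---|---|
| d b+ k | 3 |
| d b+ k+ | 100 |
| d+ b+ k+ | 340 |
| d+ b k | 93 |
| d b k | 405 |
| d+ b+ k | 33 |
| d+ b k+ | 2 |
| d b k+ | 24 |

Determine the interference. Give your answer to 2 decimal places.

0.59

The two most frequent reciprocal classes, d b k and d+ b+ k+, are the parental types, so the F1 was d b k / d+ b+ k+.
The two rarest classes, d b+ k and d+ b k+, are the double crossovers. Comparing them with the parentals, only the b allele has switched, so b is the middle locus and the order is k – b – d.
k–b: (57 + 5)/1000 = 0.0620; b–d: (193 + 5)/1000 = 0.1980.
Expected DCO frequency = 0.0620 × 0.1980 ≈ 0.01228; observed = 5/1000 ≈ 0.00500.
Coefficient of coincidence = 0.00500/0.01228 ≈ 0.41; interference = 1 − 0.41 = 0.59.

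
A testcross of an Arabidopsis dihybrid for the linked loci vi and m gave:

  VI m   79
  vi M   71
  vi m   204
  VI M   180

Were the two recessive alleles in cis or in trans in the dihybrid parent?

cis

The two most frequent classes are VI M (180) and vi m (204); these are the parental (non-recombinant) types.
So the F1 carried VI M on one chromosome and vi m on the other — the recessive alleles are on the same chromosome (cis / coupling).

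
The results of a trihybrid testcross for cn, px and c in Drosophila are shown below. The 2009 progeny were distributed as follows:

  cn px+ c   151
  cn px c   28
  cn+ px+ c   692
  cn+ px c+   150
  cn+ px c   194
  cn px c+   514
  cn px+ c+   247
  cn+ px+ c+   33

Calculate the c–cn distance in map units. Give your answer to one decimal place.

18.0 map units

The two most frequent reciprocal classes, cn px c+ and cn+ px+ c, are the parental types, so the F1 was cn px c+ / cn+ px+ c.
The two rarest classes, cn px c and cn+ px+ c+, are the double crossovers. Comparing them with the parentals, only the c allele has switched, so c is the middle locus and the order is px – c – cn.
Crossovers in the c–cn interval produce the single-crossover classes cn+ px c+ and cn px+ c (150 + 151 = 301) plus the double crossovers (61).
RF(c–cn) = (301 + 61) / 2009 = 362/2009 = 0.1802 → 18.0 map units.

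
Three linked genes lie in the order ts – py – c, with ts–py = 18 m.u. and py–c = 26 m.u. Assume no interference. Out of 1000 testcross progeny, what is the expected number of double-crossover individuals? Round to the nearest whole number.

Map distances give recombination frequencies of 0.180 and 0.260 for the two intervals.
With no interference, expected double-crossover frequency = 0.180 × 0.260 = 0.04680.
Expected number = 0.04680 × 1000 = 46.80 ≈ 47.

47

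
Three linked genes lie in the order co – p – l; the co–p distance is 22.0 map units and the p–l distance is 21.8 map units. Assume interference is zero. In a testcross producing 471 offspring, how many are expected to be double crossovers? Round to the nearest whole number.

Map distances give recombination frequencies of 0.220 and 0.218 for the two intervals.
With no interference, expected double-crossover frequency = 0.220 × 0.218 = 0.04796.
Expected number = 0.04796 × 471 = 22.59 ≈ 23.

23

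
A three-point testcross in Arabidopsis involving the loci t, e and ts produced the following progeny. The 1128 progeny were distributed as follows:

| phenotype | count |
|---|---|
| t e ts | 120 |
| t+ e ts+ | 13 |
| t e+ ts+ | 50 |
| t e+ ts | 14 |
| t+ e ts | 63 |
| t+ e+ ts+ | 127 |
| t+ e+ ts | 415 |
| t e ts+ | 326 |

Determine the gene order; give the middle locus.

The two most frequent reciprocal classes, t+ e+ ts and t e ts+, are the parental types, so the F1 was t+ e+ ts / t e ts+.
The two rarest classes, t e+ ts and t+ e ts+, are the double crossovers. Comparing them with the parentals, only the t allele has switched, so t is the middle locus and the order is e – t – ts.

t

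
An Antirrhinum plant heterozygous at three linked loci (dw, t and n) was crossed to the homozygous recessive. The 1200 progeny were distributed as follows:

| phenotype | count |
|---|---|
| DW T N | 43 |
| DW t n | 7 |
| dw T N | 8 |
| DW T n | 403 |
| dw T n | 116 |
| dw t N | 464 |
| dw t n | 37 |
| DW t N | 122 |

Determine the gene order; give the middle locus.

t

The two most frequent reciprocal classes, DW T n and dw t N, are the parental types, so the F1 was DW T n / dw t N.
The two rarest classes, DW t n and dw T N, are the double crossovers. Comparing them with the parentals, only the t allele has switched, so t is the middle locus and the order is n – t – dw.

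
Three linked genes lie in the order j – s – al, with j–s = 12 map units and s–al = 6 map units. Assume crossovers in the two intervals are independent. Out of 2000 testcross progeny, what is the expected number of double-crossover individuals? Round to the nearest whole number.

Map distances give recombination frequencies of 0.120 and 0.060 for the two intervals.
With no interference, expected double-crossover frequency = 0.120 × 0.060 = 0.00720.
Expected number = 0.00720 × 2000 = 14.40 ≈ 14.

14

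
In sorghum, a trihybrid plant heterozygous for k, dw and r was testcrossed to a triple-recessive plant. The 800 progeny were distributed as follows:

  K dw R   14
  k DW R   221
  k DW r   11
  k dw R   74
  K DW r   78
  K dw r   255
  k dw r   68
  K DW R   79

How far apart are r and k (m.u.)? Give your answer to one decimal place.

The two most frequent reciprocal classes, K dw r and k DW R, are the parental types, so the F1 was K dw r / k DW R.
The two rarest classes, K dw R and k DW r, are the double crossovers. Comparing them with the parentals, only the r allele has switched, so r is the middle locus and the order is dw – r – k.
Crossovers in the r–k interval produce the single-crossover classes k dw r and K DW R (68 + 79 = 147) plus the double crossovers (25).
RF(r–k) = (147 + 25) / 800 = 172/800 = 0.2150 → 21.5 m.u.

21.5 m.u.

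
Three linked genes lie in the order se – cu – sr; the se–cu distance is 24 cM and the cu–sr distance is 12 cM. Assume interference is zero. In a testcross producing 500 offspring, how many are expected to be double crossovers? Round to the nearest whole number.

Map distances give recombination frequencies of 0.240 and 0.120 for the two intervals.
With no interference, expected double-crossover frequency = 0.240 × 0.120 = 0.02880.
Expected number = 0.02880 × 500 = 14.40 ≈ 14.

14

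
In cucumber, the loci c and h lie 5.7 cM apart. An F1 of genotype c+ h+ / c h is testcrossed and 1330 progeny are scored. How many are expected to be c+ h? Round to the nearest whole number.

A map distance of 5.7 cM corresponds to a recombination frequency of 0.057.
The F1 is c+ h+ / c h, so c+ h is a recombinant gamete class with expected frequency r/2 = 0.057/2 = 0.0285.
Expected number = 0.0285 × 1330 = 37.91 ≈ 38.

38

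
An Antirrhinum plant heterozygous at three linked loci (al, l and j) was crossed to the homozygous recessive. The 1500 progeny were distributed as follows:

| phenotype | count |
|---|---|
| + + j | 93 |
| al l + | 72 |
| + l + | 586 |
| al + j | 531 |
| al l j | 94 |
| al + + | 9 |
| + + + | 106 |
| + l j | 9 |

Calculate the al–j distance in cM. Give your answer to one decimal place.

12.2 cM

The two most frequent reciprocal classes, al + j and + l +, are the parental types, so the F1 was al + j / + l +.
The two rarest classes, al + + and + l j, are the double crossovers. Comparing them with the parentals, only the j allele has switched, so j is the middle locus and the order is al – j – l.
Crossovers in the al–j interval produce the single-crossover classes + + j and al l + (93 + 72 = 165) plus the double crossovers (18).
RF(al–j) = (165 + 18) / 1500 = 183/1500 = 0.1220 → 12.2 cM.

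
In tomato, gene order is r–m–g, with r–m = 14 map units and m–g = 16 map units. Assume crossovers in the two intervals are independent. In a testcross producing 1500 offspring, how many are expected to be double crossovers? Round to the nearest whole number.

Map distances give recombination frequencies of 0.140 and 0.160 for the two intervals.
With no interference, expected double-crossover frequency = 0.140 × 0.160 = 0.02240.
Expected number = 0.02240 × 1500 = 33.60 ≈ 34.

34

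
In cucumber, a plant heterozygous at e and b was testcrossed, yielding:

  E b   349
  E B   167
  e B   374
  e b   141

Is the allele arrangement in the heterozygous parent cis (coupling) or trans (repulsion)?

trans

The two most frequent classes are E b (349) and e B (374); these are the parental (non-recombinant) types.
So the F1 carried E b on one chromosome and e B on the other — the recessive alleles are on opposite chromosomes (trans / repulsion).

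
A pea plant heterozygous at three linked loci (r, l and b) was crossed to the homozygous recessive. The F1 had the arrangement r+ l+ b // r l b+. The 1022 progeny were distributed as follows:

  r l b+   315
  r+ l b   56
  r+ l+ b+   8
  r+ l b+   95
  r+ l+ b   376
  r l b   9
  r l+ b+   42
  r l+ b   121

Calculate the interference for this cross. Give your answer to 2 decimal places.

0.35

The two rarest classes, r+ l+ b+ and r l b, are the double crossovers. Comparing them with the parentals, only the b allele has switched, so b is the middle locus and the order is l – b – r.
l–b: (98 + 17)/1022 = 0.1125; b–r: (216 + 17)/1022 = 0.2280.
Expected DCO frequency = 0.1125 × 0.2280 ≈ 0.02565; observed = 17/1022 ≈ 0.01663.
Coefficient of coincidence = 0.01663/0.02565 ≈ 0.65; interference = 1 − 0.65 = 0.35.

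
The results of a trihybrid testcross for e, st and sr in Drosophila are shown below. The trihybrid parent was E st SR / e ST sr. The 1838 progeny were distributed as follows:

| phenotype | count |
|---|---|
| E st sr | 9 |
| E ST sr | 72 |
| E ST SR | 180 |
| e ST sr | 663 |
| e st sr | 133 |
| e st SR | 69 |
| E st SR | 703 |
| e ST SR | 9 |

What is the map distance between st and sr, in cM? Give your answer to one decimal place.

The two rarest classes, E st sr and e ST SR, are the double crossovers. Comparing them with the parentals, only the sr allele has switched, so sr is the middle locus and the order is e – sr – st.
Crossovers in the sr–st interval produce the single-crossover classes E ST SR and e st sr (180 + 133 = 313) plus the double crossovers (18).
RF(sr–st) = (313 + 18) / 1838 = 331/1838 = 0.1801 → 18.0 cM.

18.0 cM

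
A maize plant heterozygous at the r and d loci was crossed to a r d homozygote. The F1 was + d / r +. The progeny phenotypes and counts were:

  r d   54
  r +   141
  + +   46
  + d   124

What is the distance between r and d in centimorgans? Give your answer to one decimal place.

27.4 centimorgans

The recombinant classes are + + and r d: 46 + 54 = 100.
Recombination frequency = 100/365 = 0.2740 ≈ 27.4%, i.e. 27.4 centimorgans.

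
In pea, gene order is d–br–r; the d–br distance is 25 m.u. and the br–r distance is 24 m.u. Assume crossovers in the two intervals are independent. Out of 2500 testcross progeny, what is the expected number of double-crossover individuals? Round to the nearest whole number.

Map distances give recombination frequencies of 0.250 and 0.240 for the two intervals.
With no interference, expected double-crossover frequency = 0.250 × 0.240 = 0.06000.
Expected number = 0.06000 × 2500 = 150.00 ≈ 150.

150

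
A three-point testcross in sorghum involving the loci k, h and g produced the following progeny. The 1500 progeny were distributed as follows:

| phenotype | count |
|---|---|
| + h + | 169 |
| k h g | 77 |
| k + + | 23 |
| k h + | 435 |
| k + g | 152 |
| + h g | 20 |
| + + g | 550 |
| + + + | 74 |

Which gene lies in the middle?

h

The two most frequent reciprocal classes, + + g and k h +, are the parental types, so the F1 was + + g / k h +.
The two rarest classes, + h g and k + +, are the double crossovers. Comparing them with the parentals, only the h allele has switched, so h is the middle locus and the order is g – h – k.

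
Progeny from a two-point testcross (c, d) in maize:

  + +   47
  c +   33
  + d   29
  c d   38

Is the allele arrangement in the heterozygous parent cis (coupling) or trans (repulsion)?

The two most frequent classes are + + (47) and c d (38); these are the parental (non-recombinant) types.
So the F1 carried + + on one chromosome and c d on the other — the recessive alleles are on the same chromosome (cis / coupling).

cis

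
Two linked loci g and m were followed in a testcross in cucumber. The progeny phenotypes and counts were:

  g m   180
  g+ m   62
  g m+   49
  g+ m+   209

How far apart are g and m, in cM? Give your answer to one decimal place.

The two most frequent classes, g+ m+ (209) and g m (180), are the parental types, so the F1 was g+ m+ / g m.
The recombinant classes are g+ m and g m+: 62 + 49 = 111.
Recombination frequency = 111/500 = 0.2220 ≈ 22.2%, i.e. 22.2 cM.

22.2 cM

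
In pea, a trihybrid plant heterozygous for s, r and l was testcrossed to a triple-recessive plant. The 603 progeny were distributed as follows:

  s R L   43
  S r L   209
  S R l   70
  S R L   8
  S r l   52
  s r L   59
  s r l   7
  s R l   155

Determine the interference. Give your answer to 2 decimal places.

The two most frequent reciprocal classes, s R l and S r L, are the parental types, so the F1 was s R l / S r L.
The two rarest classes, s r l and S R L, are the double crossovers. Comparing them with the parentals, only the r allele has switched, so r is the middle locus and the order is s – r – l.
s–r: (129 + 15)/603 = 0.2388; r–l: (95 + 15)/603 = 0.1824.
Expected DCO frequency = 0.2388 × 0.1824 ≈ 0.04356; observed = 15/603 ≈ 0.02488.
Coefficient of coincidence = 0.02488/0.04356 ≈ 0.57; interference = 1 − 0.57 = 0.43.

0.43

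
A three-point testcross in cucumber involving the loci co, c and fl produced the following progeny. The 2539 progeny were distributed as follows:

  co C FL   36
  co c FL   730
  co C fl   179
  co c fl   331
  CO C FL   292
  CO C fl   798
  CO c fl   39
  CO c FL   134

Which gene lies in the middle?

c

The two most frequent reciprocal classes, co c FL and CO C fl, are the parental types, so the F1 was co c FL / CO C fl.
The two rarest classes, co C FL and CO c fl, are the double crossovers. Comparing them with the parentals, only the c allele has switched, so c is the middle locus and the order is co – c – fl.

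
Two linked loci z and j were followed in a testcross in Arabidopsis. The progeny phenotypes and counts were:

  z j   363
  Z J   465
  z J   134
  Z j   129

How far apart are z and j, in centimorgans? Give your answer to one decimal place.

The two most frequent classes, Z J (465) and z j (363), are the parental types, so the F1 was Z J / z j.
The recombinant classes are Z j and z J: 129 + 134 = 263.
Recombination frequency = 263/1091 = 0.2411 ≈ 24.1%, i.e. 24.1 centimorgans.

24.1 centimorgans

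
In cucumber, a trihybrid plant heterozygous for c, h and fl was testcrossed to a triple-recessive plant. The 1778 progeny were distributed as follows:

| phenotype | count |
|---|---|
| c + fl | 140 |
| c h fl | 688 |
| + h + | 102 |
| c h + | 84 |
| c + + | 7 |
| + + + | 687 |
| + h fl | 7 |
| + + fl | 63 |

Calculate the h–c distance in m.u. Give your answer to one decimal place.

14.4 m.u.

The two most frequent reciprocal classes, c h fl and + + +, are the parental types, so the F1 was c h fl / + + +.
The two rarest classes, + h fl and c + +, are the double crossovers. Comparing them with the parentals, only the c allele has switched, so c is the middle locus and the order is fl – c – h.
Crossovers in the c–h interval produce the single-crossover classes c + fl and + h + (140 + 102 = 242) plus the double crossovers (14).
RF(c–h) = (242 + 14) / 1778 = 256/1778 = 0.1440 → 14.4 m.u.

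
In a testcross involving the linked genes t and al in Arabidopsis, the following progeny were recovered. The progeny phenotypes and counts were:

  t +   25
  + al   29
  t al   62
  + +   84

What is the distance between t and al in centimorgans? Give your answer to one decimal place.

The two most frequent classes, + + (84) and t al (62), are the parental types, so the F1 was + + / t al.
The recombinant classes are + al and t +: 29 + 25 = 54.
Recombination frequency = 54/200 = 0.2700 ≈ 27.0%, i.e. 27.0 centimorgans.

27.0 centimorgans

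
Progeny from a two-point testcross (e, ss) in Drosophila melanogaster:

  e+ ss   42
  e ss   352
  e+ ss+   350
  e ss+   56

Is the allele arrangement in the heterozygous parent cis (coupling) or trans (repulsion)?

cis

The two most frequent classes are e+ ss+ (350) and e ss (352); these are the parental (non-recombinant) types.
So the F1 carried e+ ss+ on one chromosome and e ss on the other — the recessive alleles are on the same chromosome (cis / coupling).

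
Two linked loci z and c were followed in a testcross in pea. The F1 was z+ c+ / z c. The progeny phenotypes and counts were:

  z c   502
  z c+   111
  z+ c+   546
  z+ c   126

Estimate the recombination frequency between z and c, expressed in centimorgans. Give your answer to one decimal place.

The recombinant classes are z+ c and z c+: 126 + 111 = 237.
Recombination frequency = 237/1285 = 0.1844 ≈ 18.4%, i.e. 18.4 centimorgans.

18.4 centimorgans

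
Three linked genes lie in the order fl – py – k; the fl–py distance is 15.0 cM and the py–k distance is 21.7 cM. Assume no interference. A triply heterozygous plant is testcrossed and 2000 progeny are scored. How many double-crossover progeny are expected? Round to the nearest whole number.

65

Map distances give recombination frequencies of 0.150 and 0.217 for the two intervals.
With no interference, expected double-crossover frequency = 0.150 × 0.217 = 0.03255.
Expected number = 0.03255 × 2000 = 65.10 ≈ 65.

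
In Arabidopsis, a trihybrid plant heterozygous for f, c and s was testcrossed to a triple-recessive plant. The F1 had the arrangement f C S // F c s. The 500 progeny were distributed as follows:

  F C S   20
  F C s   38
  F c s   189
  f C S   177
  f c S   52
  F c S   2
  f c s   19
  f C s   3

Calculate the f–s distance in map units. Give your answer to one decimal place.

The two rarest classes, f C s and F c S, are the double crossovers. Comparing them with the parentals, only the s allele has switched, so s is the middle locus and the order is c – s – f.
Crossovers in the s–f interval produce the single-crossover classes F C S and f c s (20 + 19 = 39) plus the double crossovers (5).
RF(s–f) = (39 + 5) / 500 = 44/500 = 0.0880 → 8.8 map units.

8.8 map units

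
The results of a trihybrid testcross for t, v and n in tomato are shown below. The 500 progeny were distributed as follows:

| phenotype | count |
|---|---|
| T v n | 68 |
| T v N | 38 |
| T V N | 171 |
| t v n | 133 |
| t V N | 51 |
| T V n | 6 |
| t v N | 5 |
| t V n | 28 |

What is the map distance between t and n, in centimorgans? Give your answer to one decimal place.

26.0 centimorgans

The two most frequent reciprocal classes, T V N and t v n, are the parental types, so the F1 was T V N / t v n.
The two rarest classes, T V n and t v N, are the double crossovers. Comparing them with the parentals, only the n allele has switched, so n is the middle locus and the order is t – n – v.
Crossovers in the t–n interval produce the single-crossover classes t V N and T v n (51 + 68 = 119) plus the double crossovers (11).
RF(t–n) = (119 + 11) / 500 = 130/500 = 0.2600 → 26.0 centimorgans.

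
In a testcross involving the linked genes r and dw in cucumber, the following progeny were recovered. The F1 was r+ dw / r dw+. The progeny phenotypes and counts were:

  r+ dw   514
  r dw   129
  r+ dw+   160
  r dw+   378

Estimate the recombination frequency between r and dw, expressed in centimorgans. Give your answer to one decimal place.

24.5 centimorgans

The recombinant classes are r+ dw+ and r dw: 160 + 129 = 289.
Recombination frequency = 289/1181 = 0.2447 ≈ 24.5%, i.e. 24.5 centimorgans.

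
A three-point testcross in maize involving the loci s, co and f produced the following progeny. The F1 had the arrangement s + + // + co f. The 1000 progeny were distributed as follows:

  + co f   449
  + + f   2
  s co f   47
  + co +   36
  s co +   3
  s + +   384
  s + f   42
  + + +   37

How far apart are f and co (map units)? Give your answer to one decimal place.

The two rarest classes, s co + and + + f, are the double crossovers. Comparing them with the parentals, only the co allele has switched, so co is the middle locus and the order is s – co – f.
Crossovers in the co–f interval produce the single-crossover classes s + f and + co + (42 + 36 = 78) plus the double crossovers (5).
RF(co–f) = (78 + 5) / 1000 = 83/1000 = 0.0830 → 8.3 map units.

8.3 map units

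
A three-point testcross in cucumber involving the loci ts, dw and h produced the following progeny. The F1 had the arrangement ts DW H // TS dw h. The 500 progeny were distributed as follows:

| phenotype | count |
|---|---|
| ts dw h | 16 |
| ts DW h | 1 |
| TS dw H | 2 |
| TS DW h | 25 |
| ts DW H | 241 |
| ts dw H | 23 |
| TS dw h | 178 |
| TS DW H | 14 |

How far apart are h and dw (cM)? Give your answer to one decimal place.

The two rarest classes, ts DW h and TS dw H, are the double crossovers. Comparing them with the parentals, only the h allele has switched, so h is the middle locus and the order is ts – h – dw.
Crossovers in the h–dw interval produce the single-crossover classes ts dw H and TS DW h (23 + 25 = 48) plus the double crossovers (3).
RF(h–dw) = (48 + 3) / 500 = 51/500 = 0.1020 → 10.2 cM.

10.2 cM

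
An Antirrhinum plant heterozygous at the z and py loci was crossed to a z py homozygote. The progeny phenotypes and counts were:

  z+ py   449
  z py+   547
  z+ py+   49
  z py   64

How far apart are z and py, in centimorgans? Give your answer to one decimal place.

The two most frequent classes, z+ py (449) and z py+ (547), are the parental types, so the F1 was z+ py / z py+.
The recombinant classes are z+ py+ and z py: 49 + 64 = 113.
Recombination frequency = 113/1109 = 0.1019 ≈ 10.2%, i.e. 10.2 centimorgans.

10.2 centimorgans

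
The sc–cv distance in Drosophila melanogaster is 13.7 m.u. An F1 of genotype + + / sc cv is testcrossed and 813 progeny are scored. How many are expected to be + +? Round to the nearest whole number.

351

A map distance of 13.7 m.u. corresponds to a recombination frequency of 0.137.
The F1 is + + / sc cv, so + + is a parental gamete class with expected frequency (1 − r)/2 = 0.863/2 = 0.4315.
Expected number = 0.4315 × 813 = 350.81 ≈ 351.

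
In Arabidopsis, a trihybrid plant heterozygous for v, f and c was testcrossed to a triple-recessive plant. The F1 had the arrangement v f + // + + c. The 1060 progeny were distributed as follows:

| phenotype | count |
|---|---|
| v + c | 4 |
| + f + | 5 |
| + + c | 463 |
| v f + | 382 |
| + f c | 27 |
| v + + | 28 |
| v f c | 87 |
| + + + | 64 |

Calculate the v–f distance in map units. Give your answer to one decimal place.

6.0 map units

The two rarest classes, + f + and v + c, are the double crossovers. Comparing them with the parentals, only the v allele has switched, so v is the middle locus and the order is c – v – f.
Crossovers in the v–f interval produce the single-crossover classes v + + and + f c (28 + 27 = 55) plus the double crossovers (9).
RF(v–f) = (55 + 9) / 1060 = 64/1060 = 0.0604 → 6.0 map units.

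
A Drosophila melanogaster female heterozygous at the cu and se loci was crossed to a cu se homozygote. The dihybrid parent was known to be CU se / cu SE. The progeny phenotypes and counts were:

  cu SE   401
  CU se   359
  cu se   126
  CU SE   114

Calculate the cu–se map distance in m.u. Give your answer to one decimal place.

24.0 m.u.

The recombinant classes are CU SE and cu se: 114 + 126 = 240.
Recombination frequency = 240/1000 = 0.2400 ≈ 24.0%, i.e. 24.0 m.u.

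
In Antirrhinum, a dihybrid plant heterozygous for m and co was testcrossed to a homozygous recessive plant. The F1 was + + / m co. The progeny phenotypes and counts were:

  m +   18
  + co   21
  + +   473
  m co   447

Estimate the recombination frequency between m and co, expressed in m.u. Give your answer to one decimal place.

The recombinant classes are + co and m +: 21 + 18 = 39.
Recombination frequency = 39/959 = 0.0407 ≈ 4.1%, i.e. 4.1 m.u.

4.1 m.u.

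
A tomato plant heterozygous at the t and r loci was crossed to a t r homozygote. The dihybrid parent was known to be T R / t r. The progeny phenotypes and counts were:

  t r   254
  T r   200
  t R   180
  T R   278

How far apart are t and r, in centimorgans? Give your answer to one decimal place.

The recombinant classes are T r and t R: 200 + 180 = 380.
Recombination frequency = 380/912 = 0.4167 ≈ 41.7%, i.e. 41.7 centimorgans.

41.7 centimorgans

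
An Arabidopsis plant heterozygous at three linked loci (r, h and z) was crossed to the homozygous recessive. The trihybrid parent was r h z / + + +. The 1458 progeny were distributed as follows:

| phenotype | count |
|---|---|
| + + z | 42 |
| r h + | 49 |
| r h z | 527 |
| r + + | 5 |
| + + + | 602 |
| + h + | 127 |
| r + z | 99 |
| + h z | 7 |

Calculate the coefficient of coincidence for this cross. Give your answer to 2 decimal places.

0.71

The two rarest classes, + h z and r + +, are the double crossovers. Comparing them with the parentals, only the r allele has switched, so r is the middle locus and the order is h – r – z.
h–r: (226 + 12)/1458 = 0.1632; r–z: (91 + 12)/1458 = 0.0706.
Expected DCO frequency = 0.1632 × 0.0706 ≈ 0.01152; observed = 12/1458 ≈ 0.00823.
Coefficient of coincidence = 0.00823/0.01152 ≈ 0.71.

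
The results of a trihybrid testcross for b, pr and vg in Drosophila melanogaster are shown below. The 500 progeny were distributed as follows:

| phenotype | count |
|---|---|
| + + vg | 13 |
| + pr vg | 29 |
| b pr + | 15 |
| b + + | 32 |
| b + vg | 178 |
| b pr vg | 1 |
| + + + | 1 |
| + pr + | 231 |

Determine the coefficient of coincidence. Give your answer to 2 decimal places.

The two most frequent reciprocal classes, + pr + and b + vg, are the parental types, so the F1 was + pr + / b + vg.
The two rarest classes, + + + and b pr vg, are the double crossovers. Comparing them with the parentals, only the pr allele has switched, so pr is the middle locus and the order is b – pr – vg.
b–pr: (28 + 2)/500 = 0.0600; pr–vg: (61 + 2)/500 = 0.1260.
Expected DCO frequency = 0.0600 × 0.1260 ≈ 0.00756; observed = 2/500 ≈ 0.00400.
Coefficient of coincidence = 0.00400/0.00756 ≈ 0.53.

0.53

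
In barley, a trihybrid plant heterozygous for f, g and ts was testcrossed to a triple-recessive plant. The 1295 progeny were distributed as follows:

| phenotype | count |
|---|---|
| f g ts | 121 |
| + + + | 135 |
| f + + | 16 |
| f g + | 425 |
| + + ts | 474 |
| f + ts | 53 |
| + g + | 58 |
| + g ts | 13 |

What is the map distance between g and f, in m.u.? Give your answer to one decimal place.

10.8 m.u.

The two most frequent reciprocal classes, f g + and + + ts, are the parental types, so the F1 was f g + / + + ts.
The two rarest classes, f + + and + g ts, are the double crossovers. Comparing them with the parentals, only the g allele has switched, so g is the middle locus and the order is f – g – ts.
Crossovers in the f–g interval produce the single-crossover classes + g + and f + ts (58 + 53 = 111) plus the double crossovers (29).
RF(f–g) = (111 + 29) / 1295 = 140/1295 = 0.1081 → 10.8 m.u.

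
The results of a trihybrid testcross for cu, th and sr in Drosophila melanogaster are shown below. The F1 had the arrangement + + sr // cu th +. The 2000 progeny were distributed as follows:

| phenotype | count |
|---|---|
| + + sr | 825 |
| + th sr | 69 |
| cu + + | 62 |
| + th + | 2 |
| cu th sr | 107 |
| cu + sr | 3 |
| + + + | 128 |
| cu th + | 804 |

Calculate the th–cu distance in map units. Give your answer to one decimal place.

The two rarest classes, cu + sr and + th +, are the double crossovers. Comparing them with the parentals, only the cu allele has switched, so cu is the middle locus and the order is th – cu – sr.
Crossovers in the th–cu interval produce the single-crossover classes + th sr and cu + + (69 + 62 = 131) plus the double crossovers (5).
RF(th–cu) = (131 + 5) / 2000 = 136/2000 = 0.0680 → 6.8 map units.

6.8 map units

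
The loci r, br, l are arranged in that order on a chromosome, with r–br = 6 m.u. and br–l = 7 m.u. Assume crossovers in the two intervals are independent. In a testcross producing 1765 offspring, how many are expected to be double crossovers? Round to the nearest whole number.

Map distances give recombination frequencies of 0.060 and 0.070 for the two intervals.
With no interference, expected double-crossover frequency = 0.060 × 0.070 = 0.00420.
Expected number = 0.00420 × 1765 = 7.41 ≈ 7.

7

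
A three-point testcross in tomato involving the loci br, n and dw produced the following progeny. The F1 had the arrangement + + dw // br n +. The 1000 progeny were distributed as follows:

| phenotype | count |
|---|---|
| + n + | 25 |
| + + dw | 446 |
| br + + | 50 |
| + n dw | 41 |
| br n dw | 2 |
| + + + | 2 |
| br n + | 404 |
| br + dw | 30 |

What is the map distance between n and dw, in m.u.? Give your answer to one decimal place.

9.5 m.u.

The two rarest classes, + + + and br n dw, are the double crossovers. Comparing them with the parentals, only the dw allele has switched, so dw is the middle locus and the order is n – dw – br.
Crossovers in the n–dw interval produce the single-crossover classes + n dw and br + + (41 + 50 = 91) plus the double crossovers (4).
RF(n–dw) = (91 + 4) / 1000 = 95/1000 = 0.0950 → 9.5 m.u.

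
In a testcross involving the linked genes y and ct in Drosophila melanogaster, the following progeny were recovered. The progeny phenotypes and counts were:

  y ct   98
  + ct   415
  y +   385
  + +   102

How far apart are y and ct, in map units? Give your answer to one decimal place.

20.0 map units

The two most frequent classes, + ct (415) and y + (385), are the parental types, so the F1 was + ct / y +.
The recombinant classes are + + and y ct: 102 + 98 = 200.
Recombination frequency = 200/1000 = 0.2000 ≈ 20.0%, i.e. 20.0 map units.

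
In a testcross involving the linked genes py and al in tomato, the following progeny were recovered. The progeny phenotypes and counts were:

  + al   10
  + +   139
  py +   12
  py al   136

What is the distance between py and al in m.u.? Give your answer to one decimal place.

The two most frequent classes, + + (139) and py al (136), are the parental types, so the F1 was + + / py al.
The recombinant classes are + al and py +: 10 + 12 = 22.
Recombination frequency = 22/297 = 0.0741 ≈ 7.4%, i.e. 7.4 m.u.

7.4 m.u.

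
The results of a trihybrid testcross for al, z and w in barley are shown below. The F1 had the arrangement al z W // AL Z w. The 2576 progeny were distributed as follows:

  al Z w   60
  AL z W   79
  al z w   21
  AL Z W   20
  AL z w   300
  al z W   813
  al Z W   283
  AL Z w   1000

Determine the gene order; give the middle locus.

The two rarest classes, al z w and AL Z W, are the double crossovers. Comparing them with the parentals, only the w allele has switched, so w is the middle locus and the order is z – w – al.

w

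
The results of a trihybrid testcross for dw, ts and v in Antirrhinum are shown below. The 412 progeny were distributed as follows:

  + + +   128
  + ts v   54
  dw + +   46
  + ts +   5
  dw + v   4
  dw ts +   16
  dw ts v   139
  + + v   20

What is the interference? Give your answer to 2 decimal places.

The two most frequent reciprocal classes, + + + and dw ts v, are the parental types, so the F1 was + + + / dw ts v.
The two rarest classes, + ts + and dw + v, are the double crossovers. Comparing them with the parentals, only the ts allele has switched, so ts is the middle locus and the order is dw – ts – v.
dw–ts: (100 + 9)/412 = 0.2646; ts–v: (36 + 9)/412 = 0.1092.
Expected DCO frequency = 0.2646 × 0.1092 ≈ 0.02889; observed = 9/412 ≈ 0.02184.
Coefficient of coincidence = 0.02184/0.02889 ≈ 0.76; interference = 1 − 0.76 = 0.24.

0.24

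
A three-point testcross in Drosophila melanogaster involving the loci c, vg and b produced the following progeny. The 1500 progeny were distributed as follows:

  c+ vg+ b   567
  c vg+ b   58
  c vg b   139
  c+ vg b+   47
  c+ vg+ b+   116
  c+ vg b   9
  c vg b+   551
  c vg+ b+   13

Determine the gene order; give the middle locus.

The two most frequent reciprocal classes, c+ vg+ b and c vg b+, are the parental types, so the F1 was c+ vg+ b / c vg b+.
The two rarest classes, c+ vg b and c vg+ b+, are the double crossovers. Comparing them with the parentals, only the vg allele has switched, so vg is the middle locus and the order is b – vg – c.

vg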